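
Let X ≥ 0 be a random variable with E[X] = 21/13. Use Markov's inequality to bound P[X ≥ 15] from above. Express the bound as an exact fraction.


μ = E[X] = 21/13, a = 15.
Markov: P[X ≥ 15] ≤ μ/a = (21/13)/15 = 7/65.
Numerically: ≈ 0.10769.
(Since a = 15 > μ = 1.61538, the bound 7/65 is < 1 and informative.)

P[X ≥ 15] ≤ 7/65 ≈ 0.10769.


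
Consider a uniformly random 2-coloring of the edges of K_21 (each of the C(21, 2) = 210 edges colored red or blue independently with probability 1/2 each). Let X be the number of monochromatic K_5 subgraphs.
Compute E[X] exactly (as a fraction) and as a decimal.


Let X = Σ_S X_S over the C(21, 5) = 20349 subsets S of size 5, where X_S = 1 if the K_5 on S is monochromatic.
For a fixed S, the K_5 on S has C(5, 2) = 10 edges. P[all 10 edges red] = (1/2)^10, and likewise for blue, so P[monochromatic] = 2·(1/2)^10 = 2^{1 − 10} = 1/512.
By linearity: E[X] = C(21, 5) · 2^{1 − 10} = 20349 · 1/512 = 20349/512.
Numerically: E[X] ≈ 39.74414.

E[X] = C(21,5)·2^(1−C(5,2)) = 20349/512 ≈ 39.74414.


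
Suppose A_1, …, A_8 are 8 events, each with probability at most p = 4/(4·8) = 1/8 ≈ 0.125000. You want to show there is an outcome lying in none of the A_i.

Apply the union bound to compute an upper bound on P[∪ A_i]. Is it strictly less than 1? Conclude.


Union bound: P[∪_{i=1}^{8} A_i] ≤ Σ_i P[A_i] ≤ 8·p = 8·(1/8) = 1.
Numerically: 1 ≈ 1.000000.
Is 1 < 1? NO.
Since the bound 1 is ≥ 1, the union bound is uninformative here; it does NOT by itself certify existence.

8·p = 1 ≈ 1.000000; existence NOT certified by the union bound.


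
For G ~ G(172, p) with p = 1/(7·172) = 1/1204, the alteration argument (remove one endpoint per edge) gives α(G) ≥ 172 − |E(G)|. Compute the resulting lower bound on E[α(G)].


E[|E(G)|] = C(172, 2)·p = 14706 · (1/1204) = 171/14.
E[α(G)] ≥ n − E[|E(G)|] = 172 − 171/14 = 2237/14.
Numerically: ≈ 159.785714.
(This is only a lower bound; the true E[α(G)] may be larger.)

E[α(G)] ≥ 2237/14 ≈ 159.785714.


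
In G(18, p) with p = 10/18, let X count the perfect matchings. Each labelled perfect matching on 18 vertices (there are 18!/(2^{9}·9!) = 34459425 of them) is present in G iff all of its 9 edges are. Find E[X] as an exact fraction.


K_18 has 18!/(2^{9}·9!) = 34459425 labelled perfect matchings.
For each such perfect matching H, let X_H = 1 if all 9 edges of H are present in G. Then P[X_H = 1] = p^{9} = (5/9)^{9} = 1953125/387420489.
Summing the indicators: E[X] = Σ_H E[X_H] = 34459425 · p^{9} = 34459425 · 1953125/387420489 = 830908203125/4782969.
Numerically: E[X] ≈ 173722.

E[X] = 34459425 · (5/9)^{9} = 830908203125/4782969 ≈ 173722.


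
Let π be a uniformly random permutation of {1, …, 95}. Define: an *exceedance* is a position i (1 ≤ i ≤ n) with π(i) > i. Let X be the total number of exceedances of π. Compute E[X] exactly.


Write X = Σ_{i=1}^{95} X_i, where X_i = 1_{π(i) > i}.
For each fixed i, π(i) is uniform over {1, …, 95} (marginal of a uniform permutation), so P[π(i) > i] = (n − i)/n. Summing: Σ_{i=1}^{95} (n − i)/n = (0 + 1 + … + 94)/95 = 95(95 − 1)/(2·95) = (95 − 1)/2.
Hence E[X] = Σ_{i=1}^{95} (95 − i)/95 = 47 ≈ 47.000.

E[X] = 47 = 47.000.


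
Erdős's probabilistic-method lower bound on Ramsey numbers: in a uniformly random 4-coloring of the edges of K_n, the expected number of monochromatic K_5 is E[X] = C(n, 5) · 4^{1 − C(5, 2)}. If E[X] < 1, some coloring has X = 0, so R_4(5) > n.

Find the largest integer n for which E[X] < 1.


We need C(n, 5) · 4^{1 − 10} < 1, i.e. C(n, 5) < 4^{10 − 1} = 262144.
Check values of n near the boundary:
  n = 27: C(27, 5) = 80730; 80730 < 262144? YES
  n = 28: C(28, 5) = 98280; 98280 < 262144? YES
  n = 29: C(29, 5) = 118755; 118755 < 262144? YES
  n = 30: C(30, 5) = 142506; 142506 < 262144? YES
  n = 31: C(31, 5) = 169911; 169911 < 262144? YES
  n = 32: C(32, 5) = 201376; 201376 < 262144? YES
  n = 33: C(33, 5) = 237336; 237336 < 262144? YES
  n = 34: C(34, 5) = 278256; 278256 < 262144? NO
  n = 35: C(35, 5) = 324632; 324632 < 262144? NO
  n = 36: C(36, 5) = 376992; 376992 < 262144? NO
The largest n with C(n, 5) < 262144 is n = 33 (where E[X] = 29667/32768 ≈ 0.905365). Hence R_4(5) > 33, i.e. R_4(5) ≥ 34.

Largest n = 33; hence R_4(5) > 33.


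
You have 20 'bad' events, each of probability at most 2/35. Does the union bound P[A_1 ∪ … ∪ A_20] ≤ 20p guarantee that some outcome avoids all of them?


Union bound: P[∪_{i=1}^{20} A_i] ≤ Σ_i P[A_i] ≤ 20·p = 20·(2/35) = 8/7.
Numerically: 8/7 ≈ 1.142857.
Is 8/7 < 1? NO.
Since the bound 8/7 is ≥ 1, the union bound is uninformative here; it does NOT by itself certify existence.

20·p = 8/7 ≈ 1.142857; existence NOT certified by the union bound.


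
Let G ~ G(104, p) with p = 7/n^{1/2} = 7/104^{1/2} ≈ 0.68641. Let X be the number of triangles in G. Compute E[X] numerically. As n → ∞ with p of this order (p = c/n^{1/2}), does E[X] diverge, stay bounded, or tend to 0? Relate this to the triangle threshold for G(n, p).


Number of potential triangles: C(104, 3) = 182104.
Each occurs with probability p³ ≈ (0.68641)³ ≈ 3.2340305e-01.
By linearity: E[X] = C(104, 3)·p³ ≈ 182104 · 3.2340305e-01 ≈ 58892.98898.
Since α = 1/2 < 1, p = c/n^{1/2} ≫ 1/n is above the triangle threshold p ~ 1/n. Asymptotically E[X] ~ (c³/6)·n^{3(1−α)} = (7³/6)·n^{1.5} → ∞; triangles are abundant w.h.p.

E[X] ≈ 58892.98898; in regime p = Θ(1/n^{1/2}) E[X] diverges (above the triangle threshold p ~ 1/n).


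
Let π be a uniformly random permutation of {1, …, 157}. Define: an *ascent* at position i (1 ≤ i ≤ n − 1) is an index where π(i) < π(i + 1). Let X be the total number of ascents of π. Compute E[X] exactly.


Write X = Σ X_I over i = 1, …, 156, with X_I the indicator of one ascent.
There are 156 indicators.
For each fixed i, the pair (π(i), π(i+1)) is a uniformly random ordered pair of distinct values from {1, …, 157}; by symmetry P[π(i) < π(i+1)] = 1/2.
By linearity: E[X] = 156 · (1/2) = (157 − 1) · (1/2) = 78 ≈ 78.000.

E[X] = 78 = 78.000.


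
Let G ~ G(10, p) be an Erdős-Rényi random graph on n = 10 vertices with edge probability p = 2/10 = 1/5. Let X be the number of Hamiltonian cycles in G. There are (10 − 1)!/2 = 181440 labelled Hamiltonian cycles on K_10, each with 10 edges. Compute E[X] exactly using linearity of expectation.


K_10 has (10 − 1)!/2 = 181440 labelled Hamiltonian cycles.
For each such Hamiltonian cycle H, let X_H = 1 if all 10 edges of H are present in G. Then P[X_H = 1] = p^{10} = (1/5)^{10} = 1/9765625.
By linearity of expectation: E[X] = Σ_H E[X_H] = 181440 · p^{10} = 181440 · 1/9765625 = 36288/1953125.
Numerically: E[X] ≈ 0.0185795.

E[X] = 181440 · (1/5)^{10} = 36288/1953125 ≈ 0.0185795.


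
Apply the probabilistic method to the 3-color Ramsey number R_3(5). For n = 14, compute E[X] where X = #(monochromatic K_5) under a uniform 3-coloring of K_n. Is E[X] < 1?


E[X] = C(14, 5) · 3^{1 − 10} = 2002 · 3^{−9} = 2002/19683.
As a reduced fraction: E[X] = 2002/19683 ≈ 0.10171.
Is E[X] < 1? YES.
Since E[X] < 1, there exists a 3-coloring of K_{14} with no monochromatic K_5; hence R_3(5) > 14.

E[X] = 2002/19683 ≈ 0.10171; E[X] < 1, so R_3(5) > 14.


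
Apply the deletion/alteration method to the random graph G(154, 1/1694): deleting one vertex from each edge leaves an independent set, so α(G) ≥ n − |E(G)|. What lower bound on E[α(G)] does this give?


E[|E(G)|] = C(154, 2)·p = 11781 · (1/1694) = 153/22.
E[α(G)] ≥ n − E[|E(G)|] = 154 − 153/22 = 3235/22.
Numerically: ≈ 147.04545.
(This is only a lower bound; the true E[α(G)] may be larger.)

E[α(G)] ≥ 3235/22 ≈ 147.04545.


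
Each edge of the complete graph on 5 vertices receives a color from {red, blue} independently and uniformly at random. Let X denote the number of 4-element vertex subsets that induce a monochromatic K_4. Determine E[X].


Let X = Σ_S X_S over the C(5, 4) = 5 subsets S of size 4, where X_S = 1 if the K_4 on S is monochromatic.
For a fixed S, the K_4 on S has C(4, 2) = 6 edges. P[all 6 edges red] = (1/2)^6, and likewise for blue, so P[monochromatic] = 2·(1/2)^6 = 2^{1 − 6} = 1/32.
By linearity: E[X] = C(5, 4) · 2^{1 − 6} = 5 · 1/32 = 5/32.
Numerically: E[X] ≈ 0.15625.

E[X] = C(5,4)·2^(1−C(4,2)) = 5/32 ≈ 0.15625.


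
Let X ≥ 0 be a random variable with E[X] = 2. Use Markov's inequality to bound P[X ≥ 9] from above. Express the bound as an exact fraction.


μ = E[X] = 2, a = 9.
Markov: P[X ≥ 9] ≤ μ/a = (2)/9 = 2/9.
Numerically: ≈ 0.222222.
(Since a = 9 > μ = 2.000000, the bound 2/9 is < 1 and informative.)

P[X ≥ 9] ≤ 2/9 ≈ 0.222222.


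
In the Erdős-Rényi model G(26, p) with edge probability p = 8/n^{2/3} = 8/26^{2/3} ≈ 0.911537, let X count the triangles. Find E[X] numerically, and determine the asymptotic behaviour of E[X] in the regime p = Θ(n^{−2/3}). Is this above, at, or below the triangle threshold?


Number of potential triangles: C(26, 3) = 2600.
Each occurs with probability p³ ≈ (0.911537)³ ≈ 7.57396450e-01.
By linearity: E[X] = C(26, 3)·p³ ≈ 2600 · 7.57396450e-01 ≈ 1969.230769.
Since α = 2/3 < 1, p = c/n^{2/3} ≫ 1/n is above the triangle threshold p ~ 1/n. Asymptotically E[X] ~ (c³/6)·n^{3(1−α)} = (8³/6)·n^{1} → ∞; triangles are abundant w.h.p.

E[X] ≈ 1969.230769; in regime p = Θ(1/n^{2/3}) E[X] diverges (above the triangle threshold p ~ 1/n).


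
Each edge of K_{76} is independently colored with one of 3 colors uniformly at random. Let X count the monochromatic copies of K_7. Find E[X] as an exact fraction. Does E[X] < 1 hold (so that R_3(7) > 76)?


E[X] = C(76, 7) · 3^{1 − 21} = 2186189400 · 3^{−20} = 2186189400/3486784401.
As a reduced fraction: E[X] = 728729800/1162261467 ≈ 0.626993.
Is E[X] < 1? YES.
Since E[X] < 1, there exists a 3-coloring of K_{76} with no monochromatic K_7; hence R_3(7) > 76.

E[X] = 728729800/1162261467 ≈ 0.626993; E[X] < 1, so R_3(7) > 76.


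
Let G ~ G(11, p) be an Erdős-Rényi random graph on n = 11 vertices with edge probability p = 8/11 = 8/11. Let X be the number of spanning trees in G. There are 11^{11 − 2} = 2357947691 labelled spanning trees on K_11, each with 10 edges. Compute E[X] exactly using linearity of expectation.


K_11 has 11^{11 − 2} = 2357947691 labelled spanning trees.
For each such spanning tree H, let X_H = 1 if all 10 edges of H are present in G. Then P[X_H = 1] = p^{10} = (8/11)^{10} = 1073741824/25937424601.
Summing the indicators: E[X] = Σ_H E[X_H] = 2357947691 · p^{10} = 2357947691 · 1073741824/25937424601 = 1073741824/11.
Numerically: E[X] ≈ 9.761e+07.

E[X] = 2357947691 · (8/11)^{10} = 1073741824/11 ≈ 9.761e+07.


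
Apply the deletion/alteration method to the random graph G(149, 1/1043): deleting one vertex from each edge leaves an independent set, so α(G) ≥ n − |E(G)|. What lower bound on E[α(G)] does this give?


E[|E(G)|] = C(149, 2)·p = 11026 · (1/1043) = 74/7.
E[α(G)] ≥ n − E[|E(G)|] = 149 − 74/7 = 969/7.
Numerically: ≈ 138.428571.
(This is only a lower bound; the true E[α(G)] may be larger.)

E[α(G)] ≥ 969/7 ≈ 138.428571.


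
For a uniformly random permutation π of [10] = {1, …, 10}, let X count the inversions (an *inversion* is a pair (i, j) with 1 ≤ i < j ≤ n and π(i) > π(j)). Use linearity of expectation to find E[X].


Write X = Σ X_I over the C(10, 2) = 45 pairs i < j, with X_I the indicator of one inversion.
There are 45 indicators.
For each fixed pair i < j, the values π(i) and π(j) are two distinct elements of {1, …, 10} in uniformly random order; by symmetry P[π(i) > π(j)] = 1/2.
By linearity: E[X] = 45 · (1/2) = C(10, 2) · (1/2) = 45/2 = 45/2 ≈ 22.50000.

E[X] = 45/2 = 22.50000.


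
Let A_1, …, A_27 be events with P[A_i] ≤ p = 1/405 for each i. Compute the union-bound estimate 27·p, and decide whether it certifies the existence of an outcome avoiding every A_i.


Union bound: P[∪_{i=1}^{27} A_i] ≤ Σ_i P[A_i] ≤ 27·p = 27·(1/405) = 1/15.
Numerically: 1/15 ≈ 0.067.
Is 1/15 < 1? YES.
Since P[∪ A_i] ≤ 1/15 < 1, the complement has P[∩ A_i^c] ≥ 1 − 1/15 = 14/15 > 0, so some outcome avoids every A_i.

27·p = 1/15 ≈ 0.067; existence CERTIFIED by the union bound.


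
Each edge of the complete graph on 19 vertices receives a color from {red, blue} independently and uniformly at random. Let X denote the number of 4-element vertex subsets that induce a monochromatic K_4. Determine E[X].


Let X = Σ_S X_S over the C(19, 4) = 3876 subsets S of size 4, where X_S = 1 if the K_4 on S is monochromatic.
For a fixed S, the K_4 on S has C(4, 2) = 6 edges. P[all 6 edges red] = (1/2)^6, and likewise for blue, so P[monochromatic] = 2·(1/2)^6 = 2^{1 − 6} = 1/32.
By linearity: E[X] = C(19, 4) · 2^{1 − 6} = 3876 · 1/32 = 969/8.
Numerically: E[X] ≈ 121.125000.

E[X] = C(19,4)·2^(1−C(4,2)) = 969/8 ≈ 121.125000.


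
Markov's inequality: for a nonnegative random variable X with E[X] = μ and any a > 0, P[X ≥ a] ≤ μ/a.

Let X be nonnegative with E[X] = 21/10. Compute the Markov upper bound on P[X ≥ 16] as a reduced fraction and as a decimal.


μ = E[X] = 21/10, a = 16.
Markov: P[X ≥ 16] ≤ μ/a = (21/10)/16 = 21/160.
Numerically: ≈ 0.1313.
(Since a = 16 > μ = 2.1000, the bound 21/160 is < 1 and informative.)

P[X ≥ 16] ≤ 21/160 ≈ 0.1313.


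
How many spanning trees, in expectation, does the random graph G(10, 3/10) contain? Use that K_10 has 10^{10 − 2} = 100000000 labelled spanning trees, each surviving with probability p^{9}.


K_10 has 10^{10 − 2} = 100000000 labelled spanning trees.
For each such spanning tree H, let X_H = 1 if all 9 edges of H are present in G. Then P[X_H = 1] = p^{9} = (3/10)^{9} = 19683/1000000000.
Summing the indicators: E[X] = Σ_H E[X_H] = 100000000 · p^{9} = 100000000 · 19683/1000000000 = 19683/10.
Numerically: E[X] ≈ 1968.3.

E[X] = 100000000 · (3/10)^{9} = 19683/10 ≈ 1968.3.


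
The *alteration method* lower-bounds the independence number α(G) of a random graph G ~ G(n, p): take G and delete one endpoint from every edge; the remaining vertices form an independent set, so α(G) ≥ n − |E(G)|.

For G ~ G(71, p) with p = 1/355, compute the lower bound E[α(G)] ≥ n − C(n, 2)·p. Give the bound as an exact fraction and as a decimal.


E[|E(G)|] = C(71, 2)·p = 2485 · (1/355) = 7.
E[α(G)] ≥ n − E[|E(G)|] = 71 − 7 = 64.
Numerically: ≈ 64.000.
(This is only a lower bound; the true E[α(G)] may be larger.)

E[α(G)] ≥ 64 ≈ 64.000.


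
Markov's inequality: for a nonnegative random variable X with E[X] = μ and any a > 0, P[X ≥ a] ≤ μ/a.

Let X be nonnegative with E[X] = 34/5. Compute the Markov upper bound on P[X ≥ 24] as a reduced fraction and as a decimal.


μ = E[X] = 34/5, a = 24.
Markov: P[X ≥ 24] ≤ μ/a = (34/5)/24 = 17/60.
Numerically: ≈ 0.28333.
(Since a = 24 > μ = 6.80000, the bound 17/60 is < 1 and informative.)

P[X ≥ 24] ≤ 17/60 ≈ 0.28333.


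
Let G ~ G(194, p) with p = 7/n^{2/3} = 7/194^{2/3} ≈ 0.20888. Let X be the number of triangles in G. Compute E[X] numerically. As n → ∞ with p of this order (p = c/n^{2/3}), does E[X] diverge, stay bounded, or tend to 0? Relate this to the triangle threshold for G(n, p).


Number of potential triangles: C(194, 3) = 1198144.
Each occurs with probability p³ ≈ (0.20888)³ ≈ 9.1136146e-03.
By linearity: E[X] = C(194, 3)·p³ ≈ 1198144 · 9.1136146e-03 ≈ 10919.42268.
Since α = 2/3 < 1, p = c/n^{2/3} ≫ 1/n is above the triangle threshold p ~ 1/n. Asymptotically E[X] ~ (c³/6)·n^{3(1−α)} = (7³/6)·n^{1} → ∞; triangles are abundant w.h.p.

E[X] ≈ 10919.42268; in regime p = Θ(1/n^{2/3}) E[X] diverges (above the triangle threshold p ~ 1/n).


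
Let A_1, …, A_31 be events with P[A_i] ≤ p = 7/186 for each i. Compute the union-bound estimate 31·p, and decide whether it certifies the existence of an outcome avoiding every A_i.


Union bound: P[∪_{i=1}^{31} A_i] ≤ Σ_i P[A_i] ≤ 31·p = 31·(7/186) = 7/6.
Numerically: 7/6 ≈ 1.167.
Is 7/6 < 1? NO.
Since the bound 7/6 is ≥ 1, the union bound is uninformative here; it does NOT by itself certify existence.

31·p = 7/6 ≈ 1.167; existence NOT certified by the union bound.


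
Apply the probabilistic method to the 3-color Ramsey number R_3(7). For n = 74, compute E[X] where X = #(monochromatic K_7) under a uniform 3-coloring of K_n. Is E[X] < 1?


E[X] = C(74, 7) · 3^{1 − 21} = 1799579064 · 3^{−20} = 1799579064/3486784401.
As a reduced fraction: E[X] = 599859688/1162261467 ≈ 0.5161142.
Is E[X] < 1? YES.
Since E[X] < 1, there exists a 3-coloring of K_{74} with no monochromatic K_7; hence R_3(7) > 74.

E[X] = 599859688/1162261467 ≈ 0.5161142; E[X] < 1, so R_3(7) > 74.


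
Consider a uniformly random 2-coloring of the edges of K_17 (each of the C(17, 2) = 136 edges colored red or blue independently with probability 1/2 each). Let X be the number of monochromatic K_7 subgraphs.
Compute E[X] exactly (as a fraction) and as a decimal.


Let X = Σ_S X_S over the C(17, 7) = 19448 subsets S of size 7, where X_S = 1 if the K_7 on S is monochromatic.
For a fixed S, the K_7 on S has C(7, 2) = 21 edges. P[all 21 edges red] = (1/2)^21, and likewise for blue, so P[monochromatic] = 2·(1/2)^21 = 2^{1 − 21} = 1/1048576.
By linearity of expectation: E[X] = C(17, 7) · 2^{1 − 21} = 19448 · 1/1048576 = 2431/131072.
Numerically: E[X] ≈ 0.018547.

E[X] = C(17,7)·2^(1−C(7,2)) = 2431/131072 ≈ 0.018547.


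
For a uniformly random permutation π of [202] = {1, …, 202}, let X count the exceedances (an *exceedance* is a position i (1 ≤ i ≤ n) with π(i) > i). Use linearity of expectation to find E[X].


Write X = Σ_{i=1}^{202} X_i, where X_i = 1_{π(i) > i}.
For each fixed i, π(i) is uniform over {1, …, 202} (marginal of a uniform permutation), so P[π(i) > i] = (n − i)/n. Summing: Σ_{i=1}^{202} (n − i)/n = (0 + 1 + … + 201)/202 = 202(202 − 1)/(2·202) = (202 − 1)/2.
Hence E[X] = Σ_{i=1}^{202} (202 − i)/202 = 201/2 ≈ 100.5000.

E[X] = 201/2 = 100.5000.


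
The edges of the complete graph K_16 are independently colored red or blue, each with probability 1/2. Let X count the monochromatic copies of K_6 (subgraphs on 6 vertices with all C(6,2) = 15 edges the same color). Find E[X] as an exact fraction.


Let X = Σ_S X_S over the C(16, 6) = 8008 subsets S of size 6, where X_S = 1 if the K_6 on S is monochromatic.
For a fixed S, the K_6 on S has C(6, 2) = 15 edges. P[all 15 edges red] = (1/2)^15, and likewise for blue, so P[monochromatic] = 2·(1/2)^15 = 2^{1 − 15} = 1/16384.
Summing: E[X] = C(16, 6) · 2^{1 − 15} = 8008 · 1/16384 = 1001/2048.
Numerically: E[X] ≈ 0.4888.

E[X] = C(16,6)·2^(1−C(6,2)) = 1001/2048 ≈ 0.4888.


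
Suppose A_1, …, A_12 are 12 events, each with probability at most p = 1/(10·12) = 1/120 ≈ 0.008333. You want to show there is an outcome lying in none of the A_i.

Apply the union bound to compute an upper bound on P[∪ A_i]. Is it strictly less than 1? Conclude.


Union bound: P[∪_{i=1}^{12} A_i] ≤ Σ_i P[A_i] ≤ 12·p = 12·(1/120) = 1/10.
Numerically: 1/10 ≈ 0.100000.
Is 1/10 < 1? YES.
Since P[∪ A_i] ≤ 1/10 < 1, the complement has P[∩ A_i^c] ≥ 1 − 1/10 = 9/10 > 0, so some outcome avoids every A_i.

12·p = 1/10 ≈ 0.100000; existence CERTIFIED by the union bound.


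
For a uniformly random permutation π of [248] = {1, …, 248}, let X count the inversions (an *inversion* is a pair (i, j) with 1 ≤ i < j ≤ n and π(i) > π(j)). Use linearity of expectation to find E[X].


Write X = Σ X_I over the C(248, 2) = 30628 pairs i < j, with X_I the indicator of one inversion.
There are 30628 indicators.
For each fixed pair i < j, the values π(i) and π(j) are two distinct elements of {1, …, 248} in uniformly random order; by symmetry P[π(i) > π(j)] = 1/2.
By linearity: E[X] = 30628 · (1/2) = C(248, 2) · (1/2) = 30628/2 = 15314 ≈ 15314.000000.

E[X] = 15314 = 15314.000000.


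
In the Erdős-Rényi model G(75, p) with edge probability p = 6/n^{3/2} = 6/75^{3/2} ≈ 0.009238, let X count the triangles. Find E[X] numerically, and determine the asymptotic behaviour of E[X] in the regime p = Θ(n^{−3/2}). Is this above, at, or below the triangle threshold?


Number of potential triangles: C(75, 3) = 67525.
Each occurs with probability p³ ≈ (0.009238)³ ≈ 7.882756e-07.
By linearity: E[X] = C(75, 3)·p³ ≈ 67525 · 7.882756e-07 ≈ 0.0532.
Since α = 3/2 > 1, p = c/n^{3/2} = o(1/n) is below the triangle threshold p ~ 1/n. Asymptotically E[X] ~ (c³/6)·n^{3(1−α)} = (6³/6)·n^{-1.5} → 0, so by Markov's inequality G has no triangles w.h.p.

E[X] ≈ 0.0532; in regime p = Θ(1/n^{3/2}) E[X] tends to 0 (below the triangle threshold p ~ 1/n).


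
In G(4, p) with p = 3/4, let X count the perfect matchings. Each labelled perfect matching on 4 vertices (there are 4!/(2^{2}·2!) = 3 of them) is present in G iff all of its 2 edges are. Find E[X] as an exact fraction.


K_4 has 4!/(2^{2}·2!) = 3 labelled perfect matchings.
For each such perfect matching H, let X_H = 1 if all 2 edges of H are present in G. Then P[X_H = 1] = p^{2} = (3/4)^{2} = 9/16.
By linearity of expectation: E[X] = Σ_H E[X_H] = 3 · p^{2} = 3 · 9/16 = 27/16.
Numerically: E[X] ≈ 1.6875.

E[X] = 3 · (3/4)^{2} = 27/16 ≈ 1.6875.


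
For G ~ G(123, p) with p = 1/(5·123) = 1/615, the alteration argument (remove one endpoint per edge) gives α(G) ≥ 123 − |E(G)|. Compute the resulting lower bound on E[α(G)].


E[|E(G)|] = C(123, 2)·p = 7503 · (1/615) = 61/5.
E[α(G)] ≥ n − E[|E(G)|] = 123 − 61/5 = 554/5.
Numerically: ≈ 110.80000.
(This is only a lower bound; the true E[α(G)] may be larger.)

E[α(G)] ≥ 554/5 ≈ 110.80000.


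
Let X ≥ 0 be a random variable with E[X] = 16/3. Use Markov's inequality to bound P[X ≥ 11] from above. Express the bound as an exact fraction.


μ = E[X] = 16/3, a = 11.
Markov: P[X ≥ 11] ≤ μ/a = (16/3)/11 = 16/33.
Numerically: ≈ 0.48485.
(Since a = 11 > μ = 5.33333, the bound 16/33 is < 1 and informative.)

P[X ≥ 11] ≤ 16/33 ≈ 0.48485.


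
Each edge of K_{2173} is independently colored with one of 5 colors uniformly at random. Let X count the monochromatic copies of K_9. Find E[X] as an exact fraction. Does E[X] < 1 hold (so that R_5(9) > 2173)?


E[X] = C(2173, 9) · 5^{1 − 36} = 2927993888115921319674265 · 5^{−35} = 2927993888115921319674265/2910383045673370361328125.
As a reduced fraction: E[X] = 585598777623184263934853/582076609134674072265625 ≈ 1.00605.
Is E[X] < 1? NO.
Since E[X] ≥ 1, the first-moment bound is inconclusive at n = 2173; it does NOT by itself certify R_5(9) > 2173.

E[X] = 585598777623184263934853/582076609134674072265625 ≈ 1.00605; E[X] ≥ 1; first-moment method inconclusive here.


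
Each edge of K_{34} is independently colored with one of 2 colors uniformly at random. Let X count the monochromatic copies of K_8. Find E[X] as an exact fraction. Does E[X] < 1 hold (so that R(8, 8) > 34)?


E[X] = C(34, 8) · 2^{1 − 28} = 18156204 · 2^{−27} = 18156204/134217728.
As a reduced fraction: E[X] = 4539051/33554432 ≈ 0.135274.
Is E[X] < 1? YES.
Since E[X] < 1, there exists a 2-coloring of K_{34} with no monochromatic K_8; hence R(8, 8) > 34.

E[X] = 4539051/33554432 ≈ 0.135274; E[X] < 1, so R(8, 8) > 34.


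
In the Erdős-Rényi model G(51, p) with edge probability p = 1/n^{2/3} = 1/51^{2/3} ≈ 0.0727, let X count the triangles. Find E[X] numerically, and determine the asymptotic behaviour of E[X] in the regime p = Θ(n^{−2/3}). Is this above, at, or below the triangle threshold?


Number of potential triangles: C(51, 3) = 20825.
Each occurs with probability p³ ≈ (0.0727)³ ≈ 3.84468e-04.
By linearity: E[X] = C(51, 3)·p³ ≈ 20825 · 3.84468e-04 ≈ 8.007.
Since α = 2/3 < 1, p = c/n^{2/3} ≫ 1/n is above the triangle threshold p ~ 1/n. Asymptotically E[X] ~ (c³/6)·n^{3(1−α)} = (1³/6)·n^{1} → ∞; triangles are abundant w.h.p.

E[X] ≈ 8.007; in regime p = Θ(1/n^{2/3}) E[X] diverges (above the triangle threshold p ~ 1/n).


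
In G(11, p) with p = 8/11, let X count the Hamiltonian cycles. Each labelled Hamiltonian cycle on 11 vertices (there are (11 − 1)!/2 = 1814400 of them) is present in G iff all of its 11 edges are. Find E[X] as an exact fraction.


K_11 has (11 − 1)!/2 = 1814400 labelled Hamiltonian cycles.
For each such Hamiltonian cycle H, let X_H = 1 if all 11 edges of H are present in G. Then P[X_H = 1] = p^{11} = (8/11)^{11} = 8589934592/285311670611.
By linearity: E[X] = Σ_H E[X_H] = 1814400 · p^{11} = 1814400 · 8589934592/285311670611 = 15585577323724800/285311670611.
Numerically: E[X] ≈ 54626.5.

E[X] = 1814400 · (8/11)^{11} = 15585577323724800/285311670611 ≈ 54626.5.


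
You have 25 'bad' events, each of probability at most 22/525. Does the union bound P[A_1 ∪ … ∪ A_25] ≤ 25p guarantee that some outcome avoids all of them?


Union bound: P[∪_{i=1}^{25} A_i] ≤ Σ_i P[A_i] ≤ 25·p = 25·(22/525) = 22/21.
Numerically: 22/21 ≈ 1.048.
Is 22/21 < 1? NO.
Since the bound 22/21 is ≥ 1, the union bound is uninformative here; it does NOT by itself certify existence.

25·p = 22/21 ≈ 1.048; existence NOT certified by the union bound.


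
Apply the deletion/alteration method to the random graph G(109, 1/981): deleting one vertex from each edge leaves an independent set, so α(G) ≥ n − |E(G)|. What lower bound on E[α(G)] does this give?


E[|E(G)|] = C(109, 2)·p = 5886 · (1/981) = 6.
E[α(G)] ≥ n − E[|E(G)|] = 109 − 6 = 103.
Numerically: ≈ 103.000.
(This is only a lower bound; the true E[α(G)] may be larger.)

E[α(G)] ≥ 103 ≈ 103.000.


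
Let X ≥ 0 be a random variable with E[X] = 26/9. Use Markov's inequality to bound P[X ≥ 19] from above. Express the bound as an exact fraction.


μ = E[X] = 26/9, a = 19.
Markov: P[X ≥ 19] ≤ μ/a = (26/9)/19 = 26/171.
Numerically: ≈ 0.152.
(Since a = 19 > μ = 2.889, the bound 26/171 is < 1 and informative.)

P[X ≥ 19] ≤ 26/171 ≈ 0.152.


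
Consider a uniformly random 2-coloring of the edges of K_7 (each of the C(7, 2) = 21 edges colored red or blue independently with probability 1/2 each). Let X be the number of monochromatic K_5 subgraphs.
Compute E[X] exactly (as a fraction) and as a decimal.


Let X = Σ_S X_S over the C(7, 5) = 21 subsets S of size 5, where X_S = 1 if the K_5 on S is monochromatic.
For a fixed S, the K_5 on S has C(5, 2) = 10 edges. P[all 10 edges red] = (1/2)^10, and likewise for blue, so P[monochromatic] = 2·(1/2)^10 = 2^{1 − 10} = 1/512.
By linearity of expectation: E[X] = C(7, 5) · 2^{1 − 10} = 21 · 1/512 = 21/512.
Numerically: E[X] ≈ 0.04102.

E[X] = C(7,5)·2^(1−C(5,2)) = 21/512 ≈ 0.04102.


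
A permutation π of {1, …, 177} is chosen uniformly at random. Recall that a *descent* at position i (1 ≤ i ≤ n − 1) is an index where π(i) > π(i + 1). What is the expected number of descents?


Write X = Σ X_I over i = 1, …, 176, with X_I the indicator of one descent.
There are 176 indicators.
For each fixed i, the pair (π(i), π(i+1)) is a uniformly random ordered pair of distinct values from {1, …, 177}; by symmetry P[π(i) > π(i+1)] = 1/2.
By linearity: E[X] = 176 · (1/2) = (177 − 1) · (1/2) = 88 ≈ 88.000000.

E[X] = 88 = 88.000000.


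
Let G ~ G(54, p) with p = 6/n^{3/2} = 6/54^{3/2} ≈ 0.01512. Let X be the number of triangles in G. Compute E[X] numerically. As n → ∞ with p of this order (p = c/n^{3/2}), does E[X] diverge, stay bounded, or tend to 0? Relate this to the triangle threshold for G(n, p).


Number of potential triangles: C(54, 3) = 24804.
Each occurs with probability p³ ≈ (0.01512)³ ≈ 3.456860e-06.
By linearity: E[X] = C(54, 3)·p³ ≈ 24804 · 3.456860e-06 ≈ 0.0857.
Since α = 3/2 > 1, p = c/n^{3/2} = o(1/n) is below the triangle threshold p ~ 1/n. Asymptotically E[X] ~ (c³/6)·n^{3(1−α)} = (6³/6)·n^{-1.5} → 0, so by Markov's inequality G has no triangles w.h.p.

E[X] ≈ 0.0857; in regime p = Θ(1/n^{3/2}) E[X] tends to 0 (below the triangle threshold p ~ 1/n).


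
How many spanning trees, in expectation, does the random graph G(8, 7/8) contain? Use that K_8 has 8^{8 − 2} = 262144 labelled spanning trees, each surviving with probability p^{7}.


K_8 has 8^{8 − 2} = 262144 labelled spanning trees.
For each such spanning tree H, let X_H = 1 if all 7 edges of H are present in G. Then P[X_H = 1] = p^{7} = (7/8)^{7} = 823543/2097152.
By linearity: E[X] = Σ_H E[X_H] = 262144 · p^{7} = 262144 · 823543/2097152 = 823543/8.
Numerically: E[X] ≈ 1.029e+05.

E[X] = 262144 · (7/8)^{7} = 823543/8 ≈ 1.029e+05.


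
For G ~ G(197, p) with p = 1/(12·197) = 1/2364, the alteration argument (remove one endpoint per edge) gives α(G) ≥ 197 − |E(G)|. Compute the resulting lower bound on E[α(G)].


E[|E(G)|] = C(197, 2)·p = 19306 · (1/2364) = 49/6.
E[α(G)] ≥ n − E[|E(G)|] = 197 − 49/6 = 1133/6.
Numerically: ≈ 188.833333.
(This is only a lower bound; the true E[α(G)] may be larger.)

E[α(G)] ≥ 1133/6 ≈ 188.833333.


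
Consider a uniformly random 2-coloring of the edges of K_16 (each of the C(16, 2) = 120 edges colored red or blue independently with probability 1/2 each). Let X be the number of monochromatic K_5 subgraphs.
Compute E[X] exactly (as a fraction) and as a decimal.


Let X = Σ_S X_S over the C(16, 5) = 4368 subsets S of size 5, where X_S = 1 if the K_5 on S is monochromatic.
For a fixed S, the K_5 on S has C(5, 2) = 10 edges. P[all 10 edges red] = (1/2)^10, and likewise for blue, so P[monochromatic] = 2·(1/2)^10 = 2^{1 − 10} = 1/512.
By linearity of expectation: E[X] = C(16, 5) · 2^{1 − 10} = 4368 · 1/512 = 273/32.
Numerically: E[X] ≈ 8.5312.

E[X] = C(16,5)·2^(1−C(5,2)) = 273/32 ≈ 8.5312.


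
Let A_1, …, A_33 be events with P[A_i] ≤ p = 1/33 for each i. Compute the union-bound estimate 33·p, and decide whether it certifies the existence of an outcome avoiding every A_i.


Union bound: P[∪_{i=1}^{33} A_i] ≤ Σ_i P[A_i] ≤ 33·p = 33·(1/33) = 1.
Numerically: 1 ≈ 1.0000000.
Is 1 < 1? NO.
Since the bound 1 is ≥ 1, the union bound is uninformative here; it does NOT by itself certify existence.

33·p = 1 ≈ 1.0000000; existence NOT certified by the union bound.


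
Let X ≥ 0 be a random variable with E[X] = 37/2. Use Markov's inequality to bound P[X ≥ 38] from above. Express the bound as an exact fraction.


μ = E[X] = 37/2, a = 38.
Markov: P[X ≥ 38] ≤ μ/a = (37/2)/38 = 37/76.
Numerically: ≈ 0.487.
(Since a = 38 > μ = 18.500, the bound 37/76 is < 1 and informative.)

P[X ≥ 38] ≤ 37/76 ≈ 0.487.


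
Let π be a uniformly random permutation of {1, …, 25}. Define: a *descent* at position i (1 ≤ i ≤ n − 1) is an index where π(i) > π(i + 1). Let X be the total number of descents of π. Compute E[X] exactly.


Write X = Σ X_I over i = 1, …, 24, with X_I the indicator of one descent.
There are 24 indicators.
For each fixed i, the pair (π(i), π(i+1)) is a uniformly random ordered pair of distinct values from {1, …, 25}; by symmetry P[π(i) > π(i+1)] = 1/2.
By linearity: E[X] = 24 · (1/2) = (25 − 1) · (1/2) = 12 ≈ 12.000.

E[X] = 12 = 12.000.


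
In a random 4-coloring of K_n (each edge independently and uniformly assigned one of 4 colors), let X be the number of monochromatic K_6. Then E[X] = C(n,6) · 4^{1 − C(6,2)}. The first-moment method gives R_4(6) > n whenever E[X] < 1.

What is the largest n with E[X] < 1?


We need C(n, 6) · 4^{1 − 15} < 1, i.e. C(n, 6) < 4^{15 − 1} = 268435456.
Check values of n near the boundary:
  n = 74: C(74, 6) = 185250786; 185250786 < 268435456? YES
  n = 75: C(75, 6) = 201359550; 201359550 < 268435456? YES
  n = 76: C(76, 6) = 218618940; 218618940 < 268435456? YES
  n = 77: C(77, 6) = 237093780; 237093780 < 268435456? YES
  n = 78: C(78, 6) = 256851595; 256851595 < 268435456? YES
  n = 79: C(79, 6) = 277962685; 277962685 < 268435456? NO
  n = 80: C(80, 6) = 300500200; 300500200 < 268435456? NO
  n = 81: C(81, 6) = 324540216; 324540216 < 268435456? NO
The largest n with C(n, 6) < 268435456 is n = 78 (where E[X] = 256851595/268435456 ≈ 0.957). Hence R_4(6) > 78, i.e. R_4(6) ≥ 79.

Largest n = 78; hence R_4(6) > 78.


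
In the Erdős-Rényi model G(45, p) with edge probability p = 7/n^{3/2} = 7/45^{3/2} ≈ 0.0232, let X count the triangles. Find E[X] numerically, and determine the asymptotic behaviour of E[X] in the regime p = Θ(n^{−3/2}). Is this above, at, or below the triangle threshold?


Number of potential triangles: C(45, 3) = 14190.
Each occurs with probability p³ ≈ (0.0232)³ ≈ 1.24692e-05.
By linearity: E[X] = C(45, 3)·p³ ≈ 14190 · 1.24692e-05 ≈ 0.177.
Since α = 3/2 > 1, p = c/n^{3/2} = o(1/n) is below the triangle threshold p ~ 1/n. Asymptotically E[X] ~ (c³/6)·n^{3(1−α)} = (7³/6)·n^{-1.5} → 0, so by Markov's inequality G has no triangles w.h.p.

E[X] ≈ 0.177; in regime p = Θ(1/n^{3/2}) E[X] tends to 0 (below the triangle threshold p ~ 1/n).


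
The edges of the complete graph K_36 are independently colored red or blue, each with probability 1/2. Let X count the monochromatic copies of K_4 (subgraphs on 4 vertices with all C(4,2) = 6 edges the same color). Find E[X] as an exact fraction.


Let X = Σ_S X_S over the C(36, 4) = 58905 subsets S of size 4, where X_S = 1 if the K_4 on S is monochromatic.
For a fixed S, the K_4 on S has C(4, 2) = 6 edges. P[all 6 edges red] = (1/2)^6, and likewise for blue, so P[monochromatic] = 2·(1/2)^6 = 2^{1 − 6} = 1/32.
By linearity of expectation: E[X] = C(36, 4) · 2^{1 − 6} = 58905 · 1/32 = 58905/32.
Numerically: E[X] ≈ 1840.78125.

E[X] = C(36,4)·2^(1−C(4,2)) = 58905/32 ≈ 1840.78125.


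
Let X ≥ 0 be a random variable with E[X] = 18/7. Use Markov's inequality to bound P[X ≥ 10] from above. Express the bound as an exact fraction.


μ = E[X] = 18/7, a = 10.
Markov: P[X ≥ 10] ≤ μ/a = (18/7)/10 = 9/35.
Numerically: ≈ 0.257.
(Since a = 10 > μ = 2.571, the bound 9/35 is < 1 and informative.)

P[X ≥ 10] ≤ 9/35 ≈ 0.257.


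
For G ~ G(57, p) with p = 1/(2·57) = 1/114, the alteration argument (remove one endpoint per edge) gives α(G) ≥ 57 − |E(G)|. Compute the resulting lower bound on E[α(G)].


E[|E(G)|] = C(57, 2)·p = 1596 · (1/114) = 14.
E[α(G)] ≥ n − E[|E(G)|] = 57 − 14 = 43.
Numerically: ≈ 43.0000.
(This is only a lower bound; the true E[α(G)] may be larger.)

E[α(G)] ≥ 43 ≈ 43.0000.


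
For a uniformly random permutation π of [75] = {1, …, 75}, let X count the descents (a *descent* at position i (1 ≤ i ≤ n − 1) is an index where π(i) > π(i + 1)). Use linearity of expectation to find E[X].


Write X = Σ X_I over i = 1, …, 74, with X_I the indicator of one descent.
There are 74 indicators.
For each fixed i, the pair (π(i), π(i+1)) is a uniformly random ordered pair of distinct values from {1, …, 75}; by symmetry P[π(i) > π(i+1)] = 1/2.
By linearity: E[X] = 74 · (1/2) = (75 − 1) · (1/2) = 37 ≈ 37.0000.

E[X] = 37 = 37.0000.


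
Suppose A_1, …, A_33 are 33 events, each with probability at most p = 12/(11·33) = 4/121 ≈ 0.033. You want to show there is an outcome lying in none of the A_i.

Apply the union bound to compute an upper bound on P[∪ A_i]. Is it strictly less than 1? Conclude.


Union bound: P[∪_{i=1}^{33} A_i] ≤ Σ_i P[A_i] ≤ 33·p = 33·(4/121) = 12/11.
Numerically: 12/11 ≈ 1.091.
Is 12/11 < 1? NO.
Since the bound 12/11 is ≥ 1, the union bound is uninformative here; it does NOT by itself certify existence.

33·p = 12/11 ≈ 1.091; existence NOT certified by the union bound.


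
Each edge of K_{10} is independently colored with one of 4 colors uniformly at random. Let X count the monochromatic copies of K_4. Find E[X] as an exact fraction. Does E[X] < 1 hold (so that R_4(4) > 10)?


E[X] = C(10, 4) · 4^{1 − 6} = 210 · 4^{−5} = 210/1024.
As a reduced fraction: E[X] = 105/512 ≈ 0.2051.
Is E[X] < 1? YES.
Since E[X] < 1, there exists a 4-coloring of K_{10} with no monochromatic K_4; hence R_4(4) > 10.

E[X] = 105/512 ≈ 0.2051; E[X] < 1, so R_4(4) > 10.


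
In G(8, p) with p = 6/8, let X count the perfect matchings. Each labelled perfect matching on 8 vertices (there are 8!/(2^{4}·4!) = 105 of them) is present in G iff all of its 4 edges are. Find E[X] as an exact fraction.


K_8 has 8!/(2^{4}·4!) = 105 labelled perfect matchings.
For each such perfect matching H, let X_H = 1 if all 4 edges of H are present in G. Then P[X_H = 1] = p^{4} = (3/4)^{4} = 81/256.
By linearity: E[X] = Σ_H E[X_H] = 105 · p^{4} = 105 · 81/256 = 8505/256.
Numerically: E[X] ≈ 33.22.

E[X] = 105 · (3/4)^{4} = 8505/256 ≈ 33.22.


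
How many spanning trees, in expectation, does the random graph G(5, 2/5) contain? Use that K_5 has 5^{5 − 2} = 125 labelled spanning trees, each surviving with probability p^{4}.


K_5 has 5^{5 − 2} = 125 labelled spanning trees.
For each such spanning tree H, let X_H = 1 if all 4 edges of H are present in G. Then P[X_H = 1] = p^{4} = (2/5)^{4} = 16/625.
Summing the indicators: E[X] = Σ_H E[X_H] = 125 · p^{4} = 125 · 16/625 = 16/5.
Numerically: E[X] ≈ 3.2.

E[X] = 125 · (2/5)^{4} = 16/5 ≈ 3.2.


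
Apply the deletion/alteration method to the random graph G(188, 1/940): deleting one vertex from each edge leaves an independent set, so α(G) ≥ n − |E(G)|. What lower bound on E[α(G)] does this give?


E[|E(G)|] = C(188, 2)·p = 17578 · (1/940) = 187/10.
E[α(G)] ≥ n − E[|E(G)|] = 188 − 187/10 = 1693/10.
Numerically: ≈ 169.3000.
(This is only a lower bound; the true E[α(G)] may be larger.)

E[α(G)] ≥ 1693/10 ≈ 169.3000.


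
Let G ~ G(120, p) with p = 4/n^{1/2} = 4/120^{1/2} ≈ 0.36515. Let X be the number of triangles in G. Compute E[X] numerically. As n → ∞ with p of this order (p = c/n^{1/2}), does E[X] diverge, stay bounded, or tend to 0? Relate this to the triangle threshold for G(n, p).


Number of potential triangles: C(120, 3) = 280840.
Each occurs with probability p³ ≈ (0.36515)³ ≈ 4.8686450e-02.
By linearity: E[X] = C(120, 3)·p³ ≈ 280840 · 4.8686450e-02 ≈ 13673.10249.
Since α = 1/2 < 1, p = c/n^{1/2} ≫ 1/n is above the triangle threshold p ~ 1/n. Asymptotically E[X] ~ (c³/6)·n^{3(1−α)} = (4³/6)·n^{1.5} → ∞; triangles are abundant w.h.p.

E[X] ≈ 13673.10249; in regime p = Θ(1/n^{1/2}) E[X] diverges (above the triangle threshold p ~ 1/n).


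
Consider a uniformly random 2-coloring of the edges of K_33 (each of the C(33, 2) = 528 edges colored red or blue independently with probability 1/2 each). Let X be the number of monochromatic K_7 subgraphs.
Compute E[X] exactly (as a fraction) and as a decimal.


Let X = Σ_S X_S over the C(33, 7) = 4272048 subsets S of size 7, where X_S = 1 if the K_7 on S is monochromatic.
For a fixed S, the K_7 on S has C(7, 2) = 21 edges. P[all 21 edges red] = (1/2)^21, and likewise for blue, so P[monochromatic] = 2·(1/2)^21 = 2^{1 − 21} = 1/1048576.
By linearity of expectation: E[X] = C(33, 7) · 2^{1 − 21} = 4272048 · 1/1048576 = 267003/65536.
Numerically: E[X] ≈ 4.0741.

E[X] = C(33,7)·2^(1−C(7,2)) = 267003/65536 ≈ 4.0741.


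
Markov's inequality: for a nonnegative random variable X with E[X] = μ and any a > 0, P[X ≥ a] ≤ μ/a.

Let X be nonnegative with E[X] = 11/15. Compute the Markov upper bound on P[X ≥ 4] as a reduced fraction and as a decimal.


μ = E[X] = 11/15, a = 4.
Markov: P[X ≥ 4] ≤ μ/a = (11/15)/4 = 11/60.
Numerically: ≈ 0.183333.
(Since a = 4 > μ = 0.733333, the bound 11/60 is < 1 and informative.)

P[X ≥ 4] ≤ 11/60 ≈ 0.183333.


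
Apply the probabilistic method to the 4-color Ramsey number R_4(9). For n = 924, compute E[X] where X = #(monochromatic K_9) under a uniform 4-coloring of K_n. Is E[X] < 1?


E[X] = C(924, 9) · 4^{1 − 36} = 1301104023557231577684 · 4^{−35} = 1301104023557231577684/1180591620717411303424.
As a reduced fraction: E[X] = 325276005889307894421/295147905179352825856 ≈ 1.10208.
Is E[X] < 1? NO.
Since E[X] ≥ 1, the first-moment bound is inconclusive at n = 924; it does NOT by itself certify R_4(9) > 924.

E[X] = 325276005889307894421/295147905179352825856 ≈ 1.10208; E[X] ≥ 1; first-moment method inconclusive here.
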